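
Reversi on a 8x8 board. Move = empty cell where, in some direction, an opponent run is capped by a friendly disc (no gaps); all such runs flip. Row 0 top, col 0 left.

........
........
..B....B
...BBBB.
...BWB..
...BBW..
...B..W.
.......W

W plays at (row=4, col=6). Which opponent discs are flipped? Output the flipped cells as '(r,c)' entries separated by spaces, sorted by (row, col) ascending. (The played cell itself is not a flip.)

Answer: (4,5)

Derivation:
Dir NW: opp run (3,5), next='.' -> no flip
Dir N: opp run (3,6), next='.' -> no flip
Dir NE: first cell '.' (not opp) -> no flip
Dir W: opp run (4,5) capped by W -> flip
Dir E: first cell '.' (not opp) -> no flip
Dir SW: first cell 'W' (not opp) -> no flip
Dir S: first cell '.' (not opp) -> no flip
Dir SE: first cell '.' (not opp) -> no flip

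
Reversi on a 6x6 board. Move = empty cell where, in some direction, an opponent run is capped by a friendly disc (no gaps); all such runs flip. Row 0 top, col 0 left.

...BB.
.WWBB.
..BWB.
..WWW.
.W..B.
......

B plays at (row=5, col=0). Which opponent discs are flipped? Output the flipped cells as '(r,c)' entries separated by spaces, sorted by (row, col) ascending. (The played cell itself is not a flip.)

Dir NW: edge -> no flip
Dir N: first cell '.' (not opp) -> no flip
Dir NE: opp run (4,1) (3,2) (2,3) capped by B -> flip
Dir W: edge -> no flip
Dir E: first cell '.' (not opp) -> no flip
Dir SW: edge -> no flip
Dir S: edge -> no flip
Dir SE: edge -> no flip

Answer: (2,3) (3,2) (4,1)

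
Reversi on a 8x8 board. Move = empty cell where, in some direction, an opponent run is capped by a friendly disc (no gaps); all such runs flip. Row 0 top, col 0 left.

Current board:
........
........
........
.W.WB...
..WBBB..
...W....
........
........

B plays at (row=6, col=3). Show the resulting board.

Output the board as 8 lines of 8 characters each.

Answer: ........
........
........
.W.WB...
..WBBB..
...B....
...B....
........

Derivation:
Place B at (6,3); scan 8 dirs for brackets.
Dir NW: first cell '.' (not opp) -> no flip
Dir N: opp run (5,3) capped by B -> flip
Dir NE: first cell '.' (not opp) -> no flip
Dir W: first cell '.' (not opp) -> no flip
Dir E: first cell '.' (not opp) -> no flip
Dir SW: first cell '.' (not opp) -> no flip
Dir S: first cell '.' (not opp) -> no flip
Dir SE: first cell '.' (not opp) -> no flip
All flips: (5,3)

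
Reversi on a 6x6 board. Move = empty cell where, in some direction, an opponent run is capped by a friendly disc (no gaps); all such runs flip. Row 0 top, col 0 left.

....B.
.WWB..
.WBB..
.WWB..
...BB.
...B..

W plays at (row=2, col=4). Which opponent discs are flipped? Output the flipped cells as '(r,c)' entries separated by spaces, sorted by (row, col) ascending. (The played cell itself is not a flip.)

Dir NW: opp run (1,3), next='.' -> no flip
Dir N: first cell '.' (not opp) -> no flip
Dir NE: first cell '.' (not opp) -> no flip
Dir W: opp run (2,3) (2,2) capped by W -> flip
Dir E: first cell '.' (not opp) -> no flip
Dir SW: opp run (3,3), next='.' -> no flip
Dir S: first cell '.' (not opp) -> no flip
Dir SE: first cell '.' (not opp) -> no flip

Answer: (2,2) (2,3)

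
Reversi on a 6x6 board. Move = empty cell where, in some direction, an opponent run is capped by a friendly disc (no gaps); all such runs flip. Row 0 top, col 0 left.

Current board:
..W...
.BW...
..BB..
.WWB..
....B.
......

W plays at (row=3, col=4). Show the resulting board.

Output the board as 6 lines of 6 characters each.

Answer: ..W...
.BW...
..BW..
.WWWW.
....B.
......

Derivation:
Place W at (3,4); scan 8 dirs for brackets.
Dir NW: opp run (2,3) capped by W -> flip
Dir N: first cell '.' (not opp) -> no flip
Dir NE: first cell '.' (not opp) -> no flip
Dir W: opp run (3,3) capped by W -> flip
Dir E: first cell '.' (not opp) -> no flip
Dir SW: first cell '.' (not opp) -> no flip
Dir S: opp run (4,4), next='.' -> no flip
Dir SE: first cell '.' (not opp) -> no flip
All flips: (2,3) (3,3)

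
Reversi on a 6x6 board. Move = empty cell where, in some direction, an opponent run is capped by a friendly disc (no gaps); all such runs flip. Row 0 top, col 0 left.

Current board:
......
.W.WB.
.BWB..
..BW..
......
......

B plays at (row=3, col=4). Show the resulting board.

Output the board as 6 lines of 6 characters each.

Place B at (3,4); scan 8 dirs for brackets.
Dir NW: first cell 'B' (not opp) -> no flip
Dir N: first cell '.' (not opp) -> no flip
Dir NE: first cell '.' (not opp) -> no flip
Dir W: opp run (3,3) capped by B -> flip
Dir E: first cell '.' (not opp) -> no flip
Dir SW: first cell '.' (not opp) -> no flip
Dir S: first cell '.' (not opp) -> no flip
Dir SE: first cell '.' (not opp) -> no flip
All flips: (3,3)

Answer: ......
.W.WB.
.BWB..
..BBB.
......
......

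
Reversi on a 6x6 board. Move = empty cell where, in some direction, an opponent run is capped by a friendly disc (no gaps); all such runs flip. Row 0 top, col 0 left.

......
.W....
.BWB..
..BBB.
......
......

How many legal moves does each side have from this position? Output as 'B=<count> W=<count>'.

-- B to move --
(0,0): flips 2 -> legal
(0,1): flips 1 -> legal
(0,2): no bracket -> illegal
(1,0): no bracket -> illegal
(1,2): flips 1 -> legal
(1,3): no bracket -> illegal
(2,0): no bracket -> illegal
(3,1): no bracket -> illegal
B mobility = 3
-- W to move --
(1,0): no bracket -> illegal
(1,2): no bracket -> illegal
(1,3): no bracket -> illegal
(1,4): no bracket -> illegal
(2,0): flips 1 -> legal
(2,4): flips 1 -> legal
(2,5): no bracket -> illegal
(3,0): no bracket -> illegal
(3,1): flips 1 -> legal
(3,5): no bracket -> illegal
(4,1): no bracket -> illegal
(4,2): flips 1 -> legal
(4,3): no bracket -> illegal
(4,4): flips 1 -> legal
(4,5): no bracket -> illegal
W mobility = 5

Answer: B=3 W=5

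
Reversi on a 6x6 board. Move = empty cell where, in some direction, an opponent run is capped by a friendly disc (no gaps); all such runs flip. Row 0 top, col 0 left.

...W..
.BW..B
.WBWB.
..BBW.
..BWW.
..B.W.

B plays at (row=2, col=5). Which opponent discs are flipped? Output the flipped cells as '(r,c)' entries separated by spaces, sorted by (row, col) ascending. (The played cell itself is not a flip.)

Dir NW: first cell '.' (not opp) -> no flip
Dir N: first cell 'B' (not opp) -> no flip
Dir NE: edge -> no flip
Dir W: first cell 'B' (not opp) -> no flip
Dir E: edge -> no flip
Dir SW: opp run (3,4) (4,3) capped by B -> flip
Dir S: first cell '.' (not opp) -> no flip
Dir SE: edge -> no flip

Answer: (3,4) (4,3)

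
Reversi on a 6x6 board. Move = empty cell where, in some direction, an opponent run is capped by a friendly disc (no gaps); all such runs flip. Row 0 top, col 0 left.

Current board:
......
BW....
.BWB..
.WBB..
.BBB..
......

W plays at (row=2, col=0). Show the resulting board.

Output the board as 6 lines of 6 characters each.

Place W at (2,0); scan 8 dirs for brackets.
Dir NW: edge -> no flip
Dir N: opp run (1,0), next='.' -> no flip
Dir NE: first cell 'W' (not opp) -> no flip
Dir W: edge -> no flip
Dir E: opp run (2,1) capped by W -> flip
Dir SW: edge -> no flip
Dir S: first cell '.' (not opp) -> no flip
Dir SE: first cell 'W' (not opp) -> no flip
All flips: (2,1)

Answer: ......
BW....
WWWB..
.WBB..
.BBB..
......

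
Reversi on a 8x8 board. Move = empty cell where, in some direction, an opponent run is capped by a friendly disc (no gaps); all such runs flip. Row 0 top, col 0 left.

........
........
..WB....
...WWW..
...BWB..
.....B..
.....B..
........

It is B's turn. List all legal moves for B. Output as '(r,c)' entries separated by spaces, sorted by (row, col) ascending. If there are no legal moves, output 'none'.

(1,1): flips 3 -> legal
(1,2): no bracket -> illegal
(1,3): no bracket -> illegal
(2,1): flips 1 -> legal
(2,4): no bracket -> illegal
(2,5): flips 2 -> legal
(2,6): no bracket -> illegal
(3,1): no bracket -> illegal
(3,2): no bracket -> illegal
(3,6): no bracket -> illegal
(4,2): no bracket -> illegal
(4,6): no bracket -> illegal
(5,3): no bracket -> illegal
(5,4): no bracket -> illegal

Answer: (1,1) (2,1) (2,5)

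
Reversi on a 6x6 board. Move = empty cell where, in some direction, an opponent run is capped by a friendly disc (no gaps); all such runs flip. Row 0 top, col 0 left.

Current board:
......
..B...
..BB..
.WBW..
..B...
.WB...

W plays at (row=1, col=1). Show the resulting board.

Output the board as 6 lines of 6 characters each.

Place W at (1,1); scan 8 dirs for brackets.
Dir NW: first cell '.' (not opp) -> no flip
Dir N: first cell '.' (not opp) -> no flip
Dir NE: first cell '.' (not opp) -> no flip
Dir W: first cell '.' (not opp) -> no flip
Dir E: opp run (1,2), next='.' -> no flip
Dir SW: first cell '.' (not opp) -> no flip
Dir S: first cell '.' (not opp) -> no flip
Dir SE: opp run (2,2) capped by W -> flip
All flips: (2,2)

Answer: ......
.WB...
..WB..
.WBW..
..B...
.WB...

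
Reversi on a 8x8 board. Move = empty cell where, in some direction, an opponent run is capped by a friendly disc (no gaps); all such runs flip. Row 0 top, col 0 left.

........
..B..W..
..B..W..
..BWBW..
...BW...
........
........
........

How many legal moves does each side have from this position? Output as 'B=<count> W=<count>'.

Answer: B=6 W=6

Derivation:
-- B to move --
(0,4): no bracket -> illegal
(0,5): no bracket -> illegal
(0,6): no bracket -> illegal
(1,4): no bracket -> illegal
(1,6): flips 1 -> legal
(2,3): flips 1 -> legal
(2,4): no bracket -> illegal
(2,6): no bracket -> illegal
(3,6): flips 1 -> legal
(4,2): no bracket -> illegal
(4,5): flips 1 -> legal
(4,6): no bracket -> illegal
(5,3): no bracket -> illegal
(5,4): flips 1 -> legal
(5,5): flips 2 -> legal
B mobility = 6
-- W to move --
(0,1): no bracket -> illegal
(0,2): no bracket -> illegal
(0,3): no bracket -> illegal
(1,1): flips 1 -> legal
(1,3): no bracket -> illegal
(2,1): no bracket -> illegal
(2,3): no bracket -> illegal
(2,4): flips 1 -> legal
(3,1): flips 1 -> legal
(4,1): no bracket -> illegal
(4,2): flips 1 -> legal
(4,5): no bracket -> illegal
(5,2): flips 2 -> legal
(5,3): flips 1 -> legal
(5,4): no bracket -> illegal
W mobility = 6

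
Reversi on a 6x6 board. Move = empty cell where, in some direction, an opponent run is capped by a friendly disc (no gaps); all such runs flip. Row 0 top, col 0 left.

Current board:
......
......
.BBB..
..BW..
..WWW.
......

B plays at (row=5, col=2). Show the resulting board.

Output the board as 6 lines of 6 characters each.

Answer: ......
......
.BBB..
..BW..
..BWW.
..B...

Derivation:
Place B at (5,2); scan 8 dirs for brackets.
Dir NW: first cell '.' (not opp) -> no flip
Dir N: opp run (4,2) capped by B -> flip
Dir NE: opp run (4,3), next='.' -> no flip
Dir W: first cell '.' (not opp) -> no flip
Dir E: first cell '.' (not opp) -> no flip
Dir SW: edge -> no flip
Dir S: edge -> no flip
Dir SE: edge -> no flip
All flips: (4,2)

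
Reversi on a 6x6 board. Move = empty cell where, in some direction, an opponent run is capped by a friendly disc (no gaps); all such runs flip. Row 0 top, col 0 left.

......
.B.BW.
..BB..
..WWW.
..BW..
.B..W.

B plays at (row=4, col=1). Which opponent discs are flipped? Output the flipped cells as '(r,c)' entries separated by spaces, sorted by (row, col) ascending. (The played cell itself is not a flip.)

Answer: (3,2)

Derivation:
Dir NW: first cell '.' (not opp) -> no flip
Dir N: first cell '.' (not opp) -> no flip
Dir NE: opp run (3,2) capped by B -> flip
Dir W: first cell '.' (not opp) -> no flip
Dir E: first cell 'B' (not opp) -> no flip
Dir SW: first cell '.' (not opp) -> no flip
Dir S: first cell 'B' (not opp) -> no flip
Dir SE: first cell '.' (not opp) -> no flip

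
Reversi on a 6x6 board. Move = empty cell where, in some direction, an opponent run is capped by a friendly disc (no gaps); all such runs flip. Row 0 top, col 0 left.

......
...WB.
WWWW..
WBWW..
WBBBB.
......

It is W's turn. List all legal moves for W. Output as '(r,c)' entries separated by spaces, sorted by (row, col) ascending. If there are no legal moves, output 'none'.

(0,3): no bracket -> illegal
(0,4): no bracket -> illegal
(0,5): flips 1 -> legal
(1,5): flips 1 -> legal
(2,4): no bracket -> illegal
(2,5): no bracket -> illegal
(3,4): no bracket -> illegal
(3,5): no bracket -> illegal
(4,5): flips 4 -> legal
(5,0): flips 1 -> legal
(5,1): flips 3 -> legal
(5,2): flips 2 -> legal
(5,3): flips 3 -> legal
(5,4): flips 1 -> legal
(5,5): flips 1 -> legal

Answer: (0,5) (1,5) (4,5) (5,0) (5,1) (5,2) (5,3) (5,4) (5,5)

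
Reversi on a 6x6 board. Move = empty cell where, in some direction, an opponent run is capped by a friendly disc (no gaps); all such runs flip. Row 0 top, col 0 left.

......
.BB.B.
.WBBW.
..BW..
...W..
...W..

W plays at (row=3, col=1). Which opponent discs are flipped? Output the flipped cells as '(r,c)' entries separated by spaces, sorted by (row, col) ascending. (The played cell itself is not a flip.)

Answer: (3,2)

Derivation:
Dir NW: first cell '.' (not opp) -> no flip
Dir N: first cell 'W' (not opp) -> no flip
Dir NE: opp run (2,2), next='.' -> no flip
Dir W: first cell '.' (not opp) -> no flip
Dir E: opp run (3,2) capped by W -> flip
Dir SW: first cell '.' (not opp) -> no flip
Dir S: first cell '.' (not opp) -> no flip
Dir SE: first cell '.' (not opp) -> no flip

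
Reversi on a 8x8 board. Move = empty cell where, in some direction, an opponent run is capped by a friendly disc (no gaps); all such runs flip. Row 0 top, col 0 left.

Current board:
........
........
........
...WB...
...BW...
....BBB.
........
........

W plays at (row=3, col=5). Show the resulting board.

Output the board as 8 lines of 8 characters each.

Place W at (3,5); scan 8 dirs for brackets.
Dir NW: first cell '.' (not opp) -> no flip
Dir N: first cell '.' (not opp) -> no flip
Dir NE: first cell '.' (not opp) -> no flip
Dir W: opp run (3,4) capped by W -> flip
Dir E: first cell '.' (not opp) -> no flip
Dir SW: first cell 'W' (not opp) -> no flip
Dir S: first cell '.' (not opp) -> no flip
Dir SE: first cell '.' (not opp) -> no flip
All flips: (3,4)

Answer: ........
........
........
...WWW..
...BW...
....BBB.
........
........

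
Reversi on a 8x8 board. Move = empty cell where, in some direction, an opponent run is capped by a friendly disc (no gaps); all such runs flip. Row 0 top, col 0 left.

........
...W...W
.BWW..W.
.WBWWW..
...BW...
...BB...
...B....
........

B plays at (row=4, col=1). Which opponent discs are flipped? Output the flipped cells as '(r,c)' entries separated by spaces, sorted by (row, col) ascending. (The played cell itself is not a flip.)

Dir NW: first cell '.' (not opp) -> no flip
Dir N: opp run (3,1) capped by B -> flip
Dir NE: first cell 'B' (not opp) -> no flip
Dir W: first cell '.' (not opp) -> no flip
Dir E: first cell '.' (not opp) -> no flip
Dir SW: first cell '.' (not opp) -> no flip
Dir S: first cell '.' (not opp) -> no flip
Dir SE: first cell '.' (not opp) -> no flip

Answer: (3,1)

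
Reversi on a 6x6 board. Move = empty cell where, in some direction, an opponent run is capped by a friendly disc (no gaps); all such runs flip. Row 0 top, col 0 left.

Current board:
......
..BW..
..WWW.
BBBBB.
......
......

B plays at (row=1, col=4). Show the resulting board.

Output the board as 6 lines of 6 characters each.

Place B at (1,4); scan 8 dirs for brackets.
Dir NW: first cell '.' (not opp) -> no flip
Dir N: first cell '.' (not opp) -> no flip
Dir NE: first cell '.' (not opp) -> no flip
Dir W: opp run (1,3) capped by B -> flip
Dir E: first cell '.' (not opp) -> no flip
Dir SW: opp run (2,3) capped by B -> flip
Dir S: opp run (2,4) capped by B -> flip
Dir SE: first cell '.' (not opp) -> no flip
All flips: (1,3) (2,3) (2,4)

Answer: ......
..BBB.
..WBB.
BBBBB.
......
......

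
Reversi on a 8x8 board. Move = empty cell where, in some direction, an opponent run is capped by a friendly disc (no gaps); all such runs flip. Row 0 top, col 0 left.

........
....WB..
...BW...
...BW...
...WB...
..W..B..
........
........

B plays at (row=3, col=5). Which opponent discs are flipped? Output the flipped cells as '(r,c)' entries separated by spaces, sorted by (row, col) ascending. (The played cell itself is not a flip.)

Answer: (3,4)

Derivation:
Dir NW: opp run (2,4), next='.' -> no flip
Dir N: first cell '.' (not opp) -> no flip
Dir NE: first cell '.' (not opp) -> no flip
Dir W: opp run (3,4) capped by B -> flip
Dir E: first cell '.' (not opp) -> no flip
Dir SW: first cell 'B' (not opp) -> no flip
Dir S: first cell '.' (not opp) -> no flip
Dir SE: first cell '.' (not opp) -> no flip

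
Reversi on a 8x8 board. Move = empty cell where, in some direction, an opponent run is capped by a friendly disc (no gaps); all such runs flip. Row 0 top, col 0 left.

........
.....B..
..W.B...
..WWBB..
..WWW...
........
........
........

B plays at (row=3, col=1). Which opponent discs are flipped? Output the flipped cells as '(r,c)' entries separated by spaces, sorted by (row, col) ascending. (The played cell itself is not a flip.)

Dir NW: first cell '.' (not opp) -> no flip
Dir N: first cell '.' (not opp) -> no flip
Dir NE: opp run (2,2), next='.' -> no flip
Dir W: first cell '.' (not opp) -> no flip
Dir E: opp run (3,2) (3,3) capped by B -> flip
Dir SW: first cell '.' (not opp) -> no flip
Dir S: first cell '.' (not opp) -> no flip
Dir SE: opp run (4,2), next='.' -> no flip

Answer: (3,2) (3,3)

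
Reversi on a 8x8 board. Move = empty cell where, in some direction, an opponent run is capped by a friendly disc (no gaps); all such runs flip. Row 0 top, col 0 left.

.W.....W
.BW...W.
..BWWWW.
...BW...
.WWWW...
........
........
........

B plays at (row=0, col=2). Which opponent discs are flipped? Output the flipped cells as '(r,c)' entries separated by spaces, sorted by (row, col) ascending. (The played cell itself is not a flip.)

Dir NW: edge -> no flip
Dir N: edge -> no flip
Dir NE: edge -> no flip
Dir W: opp run (0,1), next='.' -> no flip
Dir E: first cell '.' (not opp) -> no flip
Dir SW: first cell 'B' (not opp) -> no flip
Dir S: opp run (1,2) capped by B -> flip
Dir SE: first cell '.' (not opp) -> no flip

Answer: (1,2)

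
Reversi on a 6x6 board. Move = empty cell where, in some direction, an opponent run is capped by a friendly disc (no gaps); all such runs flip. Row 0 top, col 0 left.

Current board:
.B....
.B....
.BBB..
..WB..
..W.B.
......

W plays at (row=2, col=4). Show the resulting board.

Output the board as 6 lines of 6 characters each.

Place W at (2,4); scan 8 dirs for brackets.
Dir NW: first cell '.' (not opp) -> no flip
Dir N: first cell '.' (not opp) -> no flip
Dir NE: first cell '.' (not opp) -> no flip
Dir W: opp run (2,3) (2,2) (2,1), next='.' -> no flip
Dir E: first cell '.' (not opp) -> no flip
Dir SW: opp run (3,3) capped by W -> flip
Dir S: first cell '.' (not opp) -> no flip
Dir SE: first cell '.' (not opp) -> no flip
All flips: (3,3)

Answer: .B....
.B....
.BBBW.
..WW..
..W.B.
......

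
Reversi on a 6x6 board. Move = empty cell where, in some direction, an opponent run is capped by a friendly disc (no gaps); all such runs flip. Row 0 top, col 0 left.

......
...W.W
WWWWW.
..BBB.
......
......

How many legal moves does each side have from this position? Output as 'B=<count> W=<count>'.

Answer: B=5 W=5

Derivation:
-- B to move --
(0,2): no bracket -> illegal
(0,3): flips 2 -> legal
(0,4): no bracket -> illegal
(0,5): no bracket -> illegal
(1,0): flips 1 -> legal
(1,1): flips 1 -> legal
(1,2): flips 2 -> legal
(1,4): flips 2 -> legal
(2,5): no bracket -> illegal
(3,0): no bracket -> illegal
(3,1): no bracket -> illegal
(3,5): no bracket -> illegal
B mobility = 5
-- W to move --
(2,5): no bracket -> illegal
(3,1): no bracket -> illegal
(3,5): no bracket -> illegal
(4,1): flips 1 -> legal
(4,2): flips 2 -> legal
(4,3): flips 2 -> legal
(4,4): flips 2 -> legal
(4,5): flips 1 -> legal
W mobility = 5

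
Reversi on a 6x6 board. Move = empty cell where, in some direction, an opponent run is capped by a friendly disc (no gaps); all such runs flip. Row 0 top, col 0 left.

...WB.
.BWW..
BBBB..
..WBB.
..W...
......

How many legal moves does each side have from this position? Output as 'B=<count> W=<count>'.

Answer: B=8 W=9

Derivation:
-- B to move --
(0,1): flips 1 -> legal
(0,2): flips 2 -> legal
(1,4): flips 2 -> legal
(2,4): no bracket -> illegal
(3,1): flips 1 -> legal
(4,1): flips 1 -> legal
(4,3): flips 1 -> legal
(5,1): flips 1 -> legal
(5,2): flips 2 -> legal
(5,3): no bracket -> illegal
B mobility = 8
-- W to move --
(0,0): no bracket -> illegal
(0,1): no bracket -> illegal
(0,2): no bracket -> illegal
(0,5): flips 1 -> legal
(1,0): flips 2 -> legal
(1,4): flips 1 -> legal
(1,5): no bracket -> illegal
(2,4): flips 1 -> legal
(2,5): no bracket -> illegal
(3,0): flips 1 -> legal
(3,1): flips 1 -> legal
(3,5): flips 2 -> legal
(4,3): flips 2 -> legal
(4,4): no bracket -> illegal
(4,5): flips 2 -> legal
W mobility = 9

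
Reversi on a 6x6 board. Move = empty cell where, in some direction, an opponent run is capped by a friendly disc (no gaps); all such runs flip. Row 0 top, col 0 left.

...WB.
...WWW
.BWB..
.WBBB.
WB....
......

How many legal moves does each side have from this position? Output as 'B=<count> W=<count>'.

-- B to move --
(0,2): flips 1 -> legal
(0,5): flips 1 -> legal
(1,1): flips 1 -> legal
(1,2): flips 1 -> legal
(2,0): no bracket -> illegal
(2,4): flips 1 -> legal
(2,5): no bracket -> illegal
(3,0): flips 1 -> legal
(4,2): no bracket -> illegal
(5,0): no bracket -> illegal
(5,1): no bracket -> illegal
B mobility = 6
-- W to move --
(0,5): flips 1 -> legal
(1,0): no bracket -> illegal
(1,1): flips 1 -> legal
(1,2): no bracket -> illegal
(2,0): flips 1 -> legal
(2,4): flips 1 -> legal
(2,5): no bracket -> illegal
(3,0): no bracket -> illegal
(3,5): flips 3 -> legal
(4,2): flips 2 -> legal
(4,3): flips 2 -> legal
(4,4): flips 1 -> legal
(4,5): no bracket -> illegal
(5,0): flips 3 -> legal
(5,1): flips 1 -> legal
(5,2): no bracket -> illegal
W mobility = 10

Answer: B=6 W=10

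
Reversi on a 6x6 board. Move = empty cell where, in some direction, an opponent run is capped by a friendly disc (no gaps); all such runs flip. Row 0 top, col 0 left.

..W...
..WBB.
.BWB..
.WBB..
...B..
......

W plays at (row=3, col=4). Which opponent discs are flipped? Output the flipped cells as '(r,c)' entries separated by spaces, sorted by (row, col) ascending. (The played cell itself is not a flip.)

Answer: (2,3) (3,2) (3,3)

Derivation:
Dir NW: opp run (2,3) capped by W -> flip
Dir N: first cell '.' (not opp) -> no flip
Dir NE: first cell '.' (not opp) -> no flip
Dir W: opp run (3,3) (3,2) capped by W -> flip
Dir E: first cell '.' (not opp) -> no flip
Dir SW: opp run (4,3), next='.' -> no flip
Dir S: first cell '.' (not opp) -> no flip
Dir SE: first cell '.' (not opp) -> no flip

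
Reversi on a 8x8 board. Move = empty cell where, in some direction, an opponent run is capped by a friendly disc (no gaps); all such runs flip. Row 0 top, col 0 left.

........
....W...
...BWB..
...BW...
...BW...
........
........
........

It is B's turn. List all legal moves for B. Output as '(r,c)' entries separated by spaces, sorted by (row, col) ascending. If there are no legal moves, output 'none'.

Answer: (0,3) (0,5) (1,5) (3,5) (4,5) (5,5)

Derivation:
(0,3): flips 1 -> legal
(0,4): no bracket -> illegal
(0,5): flips 1 -> legal
(1,3): no bracket -> illegal
(1,5): flips 1 -> legal
(3,5): flips 1 -> legal
(4,5): flips 2 -> legal
(5,3): no bracket -> illegal
(5,4): no bracket -> illegal
(5,5): flips 1 -> legal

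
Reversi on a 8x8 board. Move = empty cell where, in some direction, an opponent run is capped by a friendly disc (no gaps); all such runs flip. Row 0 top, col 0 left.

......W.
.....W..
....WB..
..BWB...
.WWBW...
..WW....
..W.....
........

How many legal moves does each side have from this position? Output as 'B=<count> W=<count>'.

-- B to move --
(0,4): no bracket -> illegal
(0,5): flips 1 -> legal
(0,7): no bracket -> illegal
(1,3): no bracket -> illegal
(1,4): flips 1 -> legal
(1,6): no bracket -> illegal
(1,7): no bracket -> illegal
(2,2): no bracket -> illegal
(2,3): flips 2 -> legal
(2,6): no bracket -> illegal
(3,0): no bracket -> illegal
(3,1): no bracket -> illegal
(3,5): no bracket -> illegal
(4,0): flips 2 -> legal
(4,5): flips 1 -> legal
(5,0): flips 1 -> legal
(5,1): no bracket -> illegal
(5,4): flips 1 -> legal
(5,5): no bracket -> illegal
(6,1): flips 1 -> legal
(6,3): flips 1 -> legal
(6,4): no bracket -> illegal
(7,1): no bracket -> illegal
(7,2): flips 3 -> legal
(7,3): no bracket -> illegal
B mobility = 10
-- W to move --
(1,4): no bracket -> illegal
(1,6): flips 3 -> legal
(2,1): no bracket -> illegal
(2,2): flips 1 -> legal
(2,3): flips 1 -> legal
(2,6): flips 1 -> legal
(3,1): flips 1 -> legal
(3,5): flips 2 -> legal
(3,6): no bracket -> illegal
(4,5): no bracket -> illegal
(5,4): no bracket -> illegal
W mobility = 6

Answer: B=10 W=6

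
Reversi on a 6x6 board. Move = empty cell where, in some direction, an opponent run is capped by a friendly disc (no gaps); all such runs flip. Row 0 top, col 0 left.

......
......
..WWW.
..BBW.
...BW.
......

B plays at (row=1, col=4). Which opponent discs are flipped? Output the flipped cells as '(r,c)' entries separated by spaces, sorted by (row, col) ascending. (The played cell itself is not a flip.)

Answer: (2,3)

Derivation:
Dir NW: first cell '.' (not opp) -> no flip
Dir N: first cell '.' (not opp) -> no flip
Dir NE: first cell '.' (not opp) -> no flip
Dir W: first cell '.' (not opp) -> no flip
Dir E: first cell '.' (not opp) -> no flip
Dir SW: opp run (2,3) capped by B -> flip
Dir S: opp run (2,4) (3,4) (4,4), next='.' -> no flip
Dir SE: first cell '.' (not opp) -> no flip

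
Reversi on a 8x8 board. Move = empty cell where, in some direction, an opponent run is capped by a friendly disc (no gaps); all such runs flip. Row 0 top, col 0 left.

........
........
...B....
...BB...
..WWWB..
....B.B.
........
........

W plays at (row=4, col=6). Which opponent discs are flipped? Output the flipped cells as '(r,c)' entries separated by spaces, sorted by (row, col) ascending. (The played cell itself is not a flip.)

Answer: (4,5)

Derivation:
Dir NW: first cell '.' (not opp) -> no flip
Dir N: first cell '.' (not opp) -> no flip
Dir NE: first cell '.' (not opp) -> no flip
Dir W: opp run (4,5) capped by W -> flip
Dir E: first cell '.' (not opp) -> no flip
Dir SW: first cell '.' (not opp) -> no flip
Dir S: opp run (5,6), next='.' -> no flip
Dir SE: first cell '.' (not opp) -> no flip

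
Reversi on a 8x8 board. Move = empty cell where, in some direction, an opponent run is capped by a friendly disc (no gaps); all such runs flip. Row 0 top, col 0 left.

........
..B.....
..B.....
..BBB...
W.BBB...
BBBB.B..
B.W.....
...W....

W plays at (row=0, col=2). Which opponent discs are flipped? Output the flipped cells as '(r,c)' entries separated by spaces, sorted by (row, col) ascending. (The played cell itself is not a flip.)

Dir NW: edge -> no flip
Dir N: edge -> no flip
Dir NE: edge -> no flip
Dir W: first cell '.' (not opp) -> no flip
Dir E: first cell '.' (not opp) -> no flip
Dir SW: first cell '.' (not opp) -> no flip
Dir S: opp run (1,2) (2,2) (3,2) (4,2) (5,2) capped by W -> flip
Dir SE: first cell '.' (not opp) -> no flip

Answer: (1,2) (2,2) (3,2) (4,2) (5,2)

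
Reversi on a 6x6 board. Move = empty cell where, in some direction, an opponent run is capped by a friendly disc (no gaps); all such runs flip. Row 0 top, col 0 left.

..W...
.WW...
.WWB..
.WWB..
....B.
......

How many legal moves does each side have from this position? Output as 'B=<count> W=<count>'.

Answer: B=5 W=4

Derivation:
-- B to move --
(0,0): flips 2 -> legal
(0,1): flips 1 -> legal
(0,3): no bracket -> illegal
(1,0): no bracket -> illegal
(1,3): no bracket -> illegal
(2,0): flips 2 -> legal
(3,0): flips 2 -> legal
(4,0): no bracket -> illegal
(4,1): flips 1 -> legal
(4,2): no bracket -> illegal
(4,3): no bracket -> illegal
B mobility = 5
-- W to move --
(1,3): no bracket -> illegal
(1,4): flips 1 -> legal
(2,4): flips 1 -> legal
(3,4): flips 2 -> legal
(3,5): no bracket -> illegal
(4,2): no bracket -> illegal
(4,3): no bracket -> illegal
(4,5): no bracket -> illegal
(5,3): no bracket -> illegal
(5,4): no bracket -> illegal
(5,5): flips 2 -> legal
W mobility = 4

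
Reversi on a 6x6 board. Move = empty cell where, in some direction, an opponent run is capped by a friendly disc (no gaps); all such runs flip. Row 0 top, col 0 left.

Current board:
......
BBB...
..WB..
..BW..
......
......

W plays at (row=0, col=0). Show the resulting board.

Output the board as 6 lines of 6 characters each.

Place W at (0,0); scan 8 dirs for brackets.
Dir NW: edge -> no flip
Dir N: edge -> no flip
Dir NE: edge -> no flip
Dir W: edge -> no flip
Dir E: first cell '.' (not opp) -> no flip
Dir SW: edge -> no flip
Dir S: opp run (1,0), next='.' -> no flip
Dir SE: opp run (1,1) capped by W -> flip
All flips: (1,1)

Answer: W.....
BWB...
..WB..
..BW..
......
......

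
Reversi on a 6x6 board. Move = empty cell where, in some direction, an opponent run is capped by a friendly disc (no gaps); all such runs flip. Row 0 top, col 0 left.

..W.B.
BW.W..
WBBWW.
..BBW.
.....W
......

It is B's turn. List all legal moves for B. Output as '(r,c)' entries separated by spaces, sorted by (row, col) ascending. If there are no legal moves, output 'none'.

Answer: (0,0) (0,1) (0,3) (1,2) (1,4) (1,5) (2,5) (3,0) (3,5)

Derivation:
(0,0): flips 1 -> legal
(0,1): flips 1 -> legal
(0,3): flips 2 -> legal
(1,2): flips 1 -> legal
(1,4): flips 1 -> legal
(1,5): flips 1 -> legal
(2,5): flips 2 -> legal
(3,0): flips 1 -> legal
(3,1): no bracket -> illegal
(3,5): flips 1 -> legal
(4,3): no bracket -> illegal
(4,4): no bracket -> illegal
(5,4): no bracket -> illegal
(5,5): no bracket -> illegal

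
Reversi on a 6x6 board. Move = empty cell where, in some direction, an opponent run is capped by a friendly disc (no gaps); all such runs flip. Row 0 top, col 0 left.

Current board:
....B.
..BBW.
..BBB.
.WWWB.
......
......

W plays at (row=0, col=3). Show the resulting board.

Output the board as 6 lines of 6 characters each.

Place W at (0,3); scan 8 dirs for brackets.
Dir NW: edge -> no flip
Dir N: edge -> no flip
Dir NE: edge -> no flip
Dir W: first cell '.' (not opp) -> no flip
Dir E: opp run (0,4), next='.' -> no flip
Dir SW: opp run (1,2), next='.' -> no flip
Dir S: opp run (1,3) (2,3) capped by W -> flip
Dir SE: first cell 'W' (not opp) -> no flip
All flips: (1,3) (2,3)

Answer: ...WB.
..BWW.
..BWB.
.WWWB.
......
......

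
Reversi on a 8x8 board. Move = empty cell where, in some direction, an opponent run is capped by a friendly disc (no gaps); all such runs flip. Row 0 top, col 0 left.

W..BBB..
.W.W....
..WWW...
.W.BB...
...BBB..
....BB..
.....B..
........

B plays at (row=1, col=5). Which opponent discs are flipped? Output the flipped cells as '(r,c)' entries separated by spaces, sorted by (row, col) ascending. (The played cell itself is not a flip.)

Dir NW: first cell 'B' (not opp) -> no flip
Dir N: first cell 'B' (not opp) -> no flip
Dir NE: first cell '.' (not opp) -> no flip
Dir W: first cell '.' (not opp) -> no flip
Dir E: first cell '.' (not opp) -> no flip
Dir SW: opp run (2,4) capped by B -> flip
Dir S: first cell '.' (not opp) -> no flip
Dir SE: first cell '.' (not opp) -> no flip

Answer: (2,4)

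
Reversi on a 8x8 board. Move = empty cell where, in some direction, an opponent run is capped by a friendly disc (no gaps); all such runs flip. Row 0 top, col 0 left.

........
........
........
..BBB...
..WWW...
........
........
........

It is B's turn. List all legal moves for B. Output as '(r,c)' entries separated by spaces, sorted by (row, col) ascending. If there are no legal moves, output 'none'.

(3,1): no bracket -> illegal
(3,5): no bracket -> illegal
(4,1): no bracket -> illegal
(4,5): no bracket -> illegal
(5,1): flips 1 -> legal
(5,2): flips 2 -> legal
(5,3): flips 1 -> legal
(5,4): flips 2 -> legal
(5,5): flips 1 -> legal

Answer: (5,1) (5,2) (5,3) (5,4) (5,5)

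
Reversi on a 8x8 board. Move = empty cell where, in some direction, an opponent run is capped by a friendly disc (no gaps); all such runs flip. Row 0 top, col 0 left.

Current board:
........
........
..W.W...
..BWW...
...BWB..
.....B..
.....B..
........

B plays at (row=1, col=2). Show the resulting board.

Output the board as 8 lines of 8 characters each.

Place B at (1,2); scan 8 dirs for brackets.
Dir NW: first cell '.' (not opp) -> no flip
Dir N: first cell '.' (not opp) -> no flip
Dir NE: first cell '.' (not opp) -> no flip
Dir W: first cell '.' (not opp) -> no flip
Dir E: first cell '.' (not opp) -> no flip
Dir SW: first cell '.' (not opp) -> no flip
Dir S: opp run (2,2) capped by B -> flip
Dir SE: first cell '.' (not opp) -> no flip
All flips: (2,2)

Answer: ........
..B.....
..B.W...
..BWW...
...BWB..
.....B..
.....B..
........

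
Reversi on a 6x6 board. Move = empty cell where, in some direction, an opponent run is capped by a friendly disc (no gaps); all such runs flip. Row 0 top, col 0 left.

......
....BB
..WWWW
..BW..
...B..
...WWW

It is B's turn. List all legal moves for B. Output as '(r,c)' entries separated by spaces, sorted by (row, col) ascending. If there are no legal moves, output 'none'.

(1,1): no bracket -> illegal
(1,2): flips 1 -> legal
(1,3): flips 2 -> legal
(2,1): no bracket -> illegal
(3,1): no bracket -> illegal
(3,4): flips 2 -> legal
(3,5): flips 1 -> legal
(4,2): flips 2 -> legal
(4,4): no bracket -> illegal
(4,5): no bracket -> illegal
(5,2): no bracket -> illegal

Answer: (1,2) (1,3) (3,4) (3,5) (4,2)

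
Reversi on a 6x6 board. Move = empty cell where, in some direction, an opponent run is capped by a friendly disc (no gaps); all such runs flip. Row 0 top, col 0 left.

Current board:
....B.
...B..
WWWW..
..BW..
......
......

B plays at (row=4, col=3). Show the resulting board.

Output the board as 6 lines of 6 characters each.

Place B at (4,3); scan 8 dirs for brackets.
Dir NW: first cell 'B' (not opp) -> no flip
Dir N: opp run (3,3) (2,3) capped by B -> flip
Dir NE: first cell '.' (not opp) -> no flip
Dir W: first cell '.' (not opp) -> no flip
Dir E: first cell '.' (not opp) -> no flip
Dir SW: first cell '.' (not opp) -> no flip
Dir S: first cell '.' (not opp) -> no flip
Dir SE: first cell '.' (not opp) -> no flip
All flips: (2,3) (3,3)

Answer: ....B.
...B..
WWWB..
..BB..
...B..
......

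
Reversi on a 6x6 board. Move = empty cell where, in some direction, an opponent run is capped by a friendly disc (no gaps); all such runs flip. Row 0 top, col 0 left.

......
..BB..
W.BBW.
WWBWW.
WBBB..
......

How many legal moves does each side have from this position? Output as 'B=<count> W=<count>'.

Answer: B=6 W=10

Derivation:
-- B to move --
(1,0): no bracket -> illegal
(1,1): no bracket -> illegal
(1,4): no bracket -> illegal
(1,5): flips 2 -> legal
(2,1): flips 1 -> legal
(2,5): flips 2 -> legal
(3,5): flips 3 -> legal
(4,4): flips 1 -> legal
(4,5): flips 1 -> legal
(5,0): no bracket -> illegal
(5,1): no bracket -> illegal
B mobility = 6
-- W to move --
(0,1): flips 2 -> legal
(0,2): flips 1 -> legal
(0,3): flips 2 -> legal
(0,4): flips 2 -> legal
(1,1): flips 1 -> legal
(1,4): no bracket -> illegal
(2,1): flips 2 -> legal
(4,4): flips 3 -> legal
(5,0): no bracket -> illegal
(5,1): flips 2 -> legal
(5,2): flips 2 -> legal
(5,3): flips 2 -> legal
(5,4): no bracket -> illegal
W mobility = 10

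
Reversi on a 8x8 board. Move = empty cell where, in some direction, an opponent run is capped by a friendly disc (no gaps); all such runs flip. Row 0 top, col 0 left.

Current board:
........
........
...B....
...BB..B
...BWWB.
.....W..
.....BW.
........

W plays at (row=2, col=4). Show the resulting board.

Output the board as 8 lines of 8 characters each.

Place W at (2,4); scan 8 dirs for brackets.
Dir NW: first cell '.' (not opp) -> no flip
Dir N: first cell '.' (not opp) -> no flip
Dir NE: first cell '.' (not opp) -> no flip
Dir W: opp run (2,3), next='.' -> no flip
Dir E: first cell '.' (not opp) -> no flip
Dir SW: opp run (3,3), next='.' -> no flip
Dir S: opp run (3,4) capped by W -> flip
Dir SE: first cell '.' (not opp) -> no flip
All flips: (3,4)

Answer: ........
........
...BW...
...BW..B
...BWWB.
.....W..
.....BW.
........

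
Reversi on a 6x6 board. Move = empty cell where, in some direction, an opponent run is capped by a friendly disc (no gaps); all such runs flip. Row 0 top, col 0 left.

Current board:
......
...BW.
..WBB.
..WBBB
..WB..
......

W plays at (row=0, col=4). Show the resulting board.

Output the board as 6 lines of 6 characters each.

Place W at (0,4); scan 8 dirs for brackets.
Dir NW: edge -> no flip
Dir N: edge -> no flip
Dir NE: edge -> no flip
Dir W: first cell '.' (not opp) -> no flip
Dir E: first cell '.' (not opp) -> no flip
Dir SW: opp run (1,3) capped by W -> flip
Dir S: first cell 'W' (not opp) -> no flip
Dir SE: first cell '.' (not opp) -> no flip
All flips: (1,3)

Answer: ....W.
...WW.
..WBB.
..WBBB
..WB..
......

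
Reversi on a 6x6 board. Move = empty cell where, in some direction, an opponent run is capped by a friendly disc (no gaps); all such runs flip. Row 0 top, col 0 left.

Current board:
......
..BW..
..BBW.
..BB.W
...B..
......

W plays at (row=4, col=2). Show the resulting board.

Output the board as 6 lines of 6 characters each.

Place W at (4,2); scan 8 dirs for brackets.
Dir NW: first cell '.' (not opp) -> no flip
Dir N: opp run (3,2) (2,2) (1,2), next='.' -> no flip
Dir NE: opp run (3,3) capped by W -> flip
Dir W: first cell '.' (not opp) -> no flip
Dir E: opp run (4,3), next='.' -> no flip
Dir SW: first cell '.' (not opp) -> no flip
Dir S: first cell '.' (not opp) -> no flip
Dir SE: first cell '.' (not opp) -> no flip
All flips: (3,3)

Answer: ......
..BW..
..BBW.
..BW.W
..WB..
......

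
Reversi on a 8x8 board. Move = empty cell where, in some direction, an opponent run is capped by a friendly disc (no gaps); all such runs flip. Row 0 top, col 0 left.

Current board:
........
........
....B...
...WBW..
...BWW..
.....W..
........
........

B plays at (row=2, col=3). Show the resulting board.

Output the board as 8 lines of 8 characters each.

Answer: ........
........
...BB...
...BBW..
...BWW..
.....W..
........
........

Derivation:
Place B at (2,3); scan 8 dirs for brackets.
Dir NW: first cell '.' (not opp) -> no flip
Dir N: first cell '.' (not opp) -> no flip
Dir NE: first cell '.' (not opp) -> no flip
Dir W: first cell '.' (not opp) -> no flip
Dir E: first cell 'B' (not opp) -> no flip
Dir SW: first cell '.' (not opp) -> no flip
Dir S: opp run (3,3) capped by B -> flip
Dir SE: first cell 'B' (not opp) -> no flip
All flips: (3,3)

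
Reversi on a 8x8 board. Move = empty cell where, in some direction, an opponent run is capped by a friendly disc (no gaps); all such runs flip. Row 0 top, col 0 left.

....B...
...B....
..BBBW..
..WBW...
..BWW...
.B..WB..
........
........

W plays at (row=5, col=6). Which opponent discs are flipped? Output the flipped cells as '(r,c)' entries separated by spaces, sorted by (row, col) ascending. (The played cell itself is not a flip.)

Answer: (5,5)

Derivation:
Dir NW: first cell '.' (not opp) -> no flip
Dir N: first cell '.' (not opp) -> no flip
Dir NE: first cell '.' (not opp) -> no flip
Dir W: opp run (5,5) capped by W -> flip
Dir E: first cell '.' (not opp) -> no flip
Dir SW: first cell '.' (not opp) -> no flip
Dir S: first cell '.' (not opp) -> no flip
Dir SE: first cell '.' (not opp) -> no flip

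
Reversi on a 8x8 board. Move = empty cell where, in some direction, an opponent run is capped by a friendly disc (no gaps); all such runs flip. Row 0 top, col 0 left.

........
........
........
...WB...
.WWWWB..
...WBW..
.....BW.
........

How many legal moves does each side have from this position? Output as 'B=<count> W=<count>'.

Answer: B=5 W=7

Derivation:
-- B to move --
(2,2): no bracket -> illegal
(2,3): no bracket -> illegal
(2,4): no bracket -> illegal
(3,0): no bracket -> illegal
(3,1): no bracket -> illegal
(3,2): flips 2 -> legal
(3,5): no bracket -> illegal
(4,0): flips 4 -> legal
(4,6): no bracket -> illegal
(5,0): no bracket -> illegal
(5,1): no bracket -> illegal
(5,2): flips 2 -> legal
(5,6): flips 1 -> legal
(5,7): no bracket -> illegal
(6,2): no bracket -> illegal
(6,3): no bracket -> illegal
(6,4): no bracket -> illegal
(6,7): flips 1 -> legal
(7,5): no bracket -> illegal
(7,6): no bracket -> illegal
(7,7): no bracket -> illegal
B mobility = 5
-- W to move --
(2,3): no bracket -> illegal
(2,4): flips 1 -> legal
(2,5): flips 1 -> legal
(3,5): flips 2 -> legal
(3,6): no bracket -> illegal
(4,6): flips 1 -> legal
(5,6): no bracket -> illegal
(6,3): no bracket -> illegal
(6,4): flips 2 -> legal
(7,4): no bracket -> illegal
(7,5): flips 1 -> legal
(7,6): flips 2 -> legal
W mobility = 7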